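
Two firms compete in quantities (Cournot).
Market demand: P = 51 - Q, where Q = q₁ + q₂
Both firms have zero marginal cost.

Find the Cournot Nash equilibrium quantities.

q₁* = q₂* = 17.0; P* = 17.0

Work:
Profit: π_i = P·q_i = (a - q_i - q_j)·q_i
FOC: ∂π_i/∂q_i = a - 2q_i - q_j = 0
Reaction function: q_i = (51 - q_j)/2
Symmetry: q* = 51/3 = 17.0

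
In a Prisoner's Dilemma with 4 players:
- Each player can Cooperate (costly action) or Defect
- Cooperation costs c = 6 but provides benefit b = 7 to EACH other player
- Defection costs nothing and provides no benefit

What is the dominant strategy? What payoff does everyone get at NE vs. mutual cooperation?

Dominant: Defect; NE payoff = 0; Coop payoff = 15

Work:
Defect dominates (saves cost c = 6, benefit to others is external)
NE: All defect → everyone gets 0
If all cooperate: each receives (3)×7 - 6 = 15
Social dilemma: 15 > 0 but NE gives 0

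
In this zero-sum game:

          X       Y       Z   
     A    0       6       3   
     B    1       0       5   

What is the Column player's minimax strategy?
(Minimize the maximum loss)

Column should play X, value = 1

Work:
Column player minimizes Row's maximum payoff:
Column X: max payoff to Row = 1
Column Y: max payoff to Row = 6
Column Z: max payoff to Row = 5
Minimum is 1, achieved by column X.
Minimax strategy: X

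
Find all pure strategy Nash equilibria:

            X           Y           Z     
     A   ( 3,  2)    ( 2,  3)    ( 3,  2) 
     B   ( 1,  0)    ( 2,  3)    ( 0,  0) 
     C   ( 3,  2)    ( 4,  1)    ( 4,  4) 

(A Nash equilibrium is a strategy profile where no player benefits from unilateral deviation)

Nash equilibrium: (C, Z)

Work:
Best responses:
  P1 vs X: payoffs [3, 1, 3] → best response A/C (payoff 3)
  P1 vs Y: payoffs [2, 2, 4] → best response C (payoff 4)
  P1 vs Z: payoffs [3, 0, 4] → best response C (payoff 4)
  P2 vs A: payoffs [2, 3, 2] → best response Y (payoff 3)
  P2 vs B: payoffs [0, 3, 0] → best response Y (payoff 3)
  P2 vs C: payoffs [2, 1, 4] → best response Z (payoff 4)
Mutual best responses: (C,Z) → Nash equilibria.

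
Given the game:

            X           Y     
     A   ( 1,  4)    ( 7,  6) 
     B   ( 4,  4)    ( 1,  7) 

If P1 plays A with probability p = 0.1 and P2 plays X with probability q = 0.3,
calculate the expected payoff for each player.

E[P1] = 2.23, E[P2] = 6.03

Work:
E[P1] = p·q·π₁(A,X) + p·(1-q)·π₁(A,Y) + (1-p)·q·π₁(B,X) + (1-p)·(1-q)·π₁(B,Y)
= 0.1·0.3·1 + 0.1·0.7·7 + 0.9·0.3·4 + 0.9·0.7·1
= 2.23

E[P2] = 6.03 (similar calculation)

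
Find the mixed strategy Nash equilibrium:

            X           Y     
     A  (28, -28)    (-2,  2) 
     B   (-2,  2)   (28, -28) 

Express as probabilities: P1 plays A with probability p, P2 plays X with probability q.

p = 0.5, q = 0.5

Work:
Find probabilities that make opponent indifferent:
P2 chooses q to make P1 indifferent between A and B
P1 chooses p to make P2 indifferent between X and Y
Mixed NE: P1 plays (A: 0.5, B: 0.5), P2 plays (X: 0.5, Y: 0.5)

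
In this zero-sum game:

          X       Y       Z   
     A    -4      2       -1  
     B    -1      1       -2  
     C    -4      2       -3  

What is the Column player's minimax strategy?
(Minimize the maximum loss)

Column should play X or Z (all achieve the minimum), value = -1

Work:
Column player minimizes Row's maximum payoff:
Column X: max payoff to Row = -1
Column Y: max payoff to Row = 2
Column Z: max payoff to Row = -1
Minimum is -1, achieved by columns X, Z (tied).
Each of X or Z is a minimax strategy.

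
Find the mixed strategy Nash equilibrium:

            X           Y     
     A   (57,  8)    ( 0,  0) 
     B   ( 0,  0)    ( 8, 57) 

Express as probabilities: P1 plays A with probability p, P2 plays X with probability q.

p = 0.8769, q = 0.1231

Work:
Find probabilities that make opponent indifferent:
P2 chooses q to make P1 indifferent between A and B
P1 chooses p to make P2 indifferent between X and Y
Mixed NE: P1 plays (A: 0.8769, B: 0.1231), P2 plays (X: 0.1231, Y: 0.8769)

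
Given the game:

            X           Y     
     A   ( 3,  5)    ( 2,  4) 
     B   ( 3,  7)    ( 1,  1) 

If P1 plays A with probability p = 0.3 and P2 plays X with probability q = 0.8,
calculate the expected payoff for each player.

E[P1] = 2.66, E[P2] = 5.5

Work:
E[P1] = p·q·π₁(A,X) + p·(1-q)·π₁(A,Y) + (1-p)·q·π₁(B,X) + (1-p)·(1-q)·π₁(B,Y)
= 0.3·0.8·3 + 0.3·0.2·2 + 0.7·0.8·3 + 0.7·0.2·1
= 2.66

E[P2] = 5.5 (similar calculation)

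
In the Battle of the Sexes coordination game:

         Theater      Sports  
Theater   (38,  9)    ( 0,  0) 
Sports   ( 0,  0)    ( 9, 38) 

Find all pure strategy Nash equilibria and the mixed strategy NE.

Pure NE: (Theater, Theater) and (Sports, Sports); Mixed NE: p = 0.8085, q = 0.1915

Work:
Check pure NE:
(Theater, Theater): (38, 9) - no unilateral deviation beneficial
(Sports, Sports): (9, 38) - no unilateral deviation beneficial
Mixed NE: P1 plays Theater with p = 0.8085, P2 plays Theater with q = 0.1915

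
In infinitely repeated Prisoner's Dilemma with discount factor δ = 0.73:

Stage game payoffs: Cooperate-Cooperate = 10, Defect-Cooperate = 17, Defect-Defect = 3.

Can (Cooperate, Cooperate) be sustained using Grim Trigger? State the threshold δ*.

δ* = 0.5; since δ = 0.73 ≥ 0.5, cooperation can be sustained

Work:
For Grim Trigger:
Cooperate forever: 10/(1-δ)
Defect then punished: 17 + 3·δ/(1-δ)
Need: 10/(1-δ) ≥ 17 + 3·δ/(1-δ)
Solving: δ ≥ (T-R)/(T-P) = (17-10)/(17-3) = 0.5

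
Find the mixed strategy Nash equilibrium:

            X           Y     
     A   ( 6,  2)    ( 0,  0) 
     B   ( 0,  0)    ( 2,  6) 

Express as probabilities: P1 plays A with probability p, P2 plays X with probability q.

p = 0.75, q = 0.25

Work:
Find probabilities that make opponent indifferent:
P2 chooses q to make P1 indifferent between A and B
P1 chooses p to make P2 indifferent between X and Y
Mixed NE: P1 plays (A: 0.75, B: 0.25), P2 plays (X: 0.25, Y: 0.75)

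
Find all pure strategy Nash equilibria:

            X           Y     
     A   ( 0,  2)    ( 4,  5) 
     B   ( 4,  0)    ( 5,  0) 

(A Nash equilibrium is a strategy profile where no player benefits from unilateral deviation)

Nash equilibrium: (B, X), (B, Y)

Work:
Best responses:
  P1 vs X: payoffs [0, 4] → best response B (payoff 4)
  P1 vs Y: payoffs [4, 5] → best response B (payoff 5)
  P2 vs A: payoffs [2, 5] → best response Y (payoff 5)
  P2 vs B: payoffs [0, 0] → best response X/Y (payoff 0)
Mutual best responses: (B,X), (B,Y) → Nash equilibria.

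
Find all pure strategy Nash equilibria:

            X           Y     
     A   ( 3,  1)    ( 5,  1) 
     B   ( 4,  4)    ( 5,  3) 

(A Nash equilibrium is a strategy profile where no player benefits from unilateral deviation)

Nash equilibrium: (A, Y), (B, X)

Work:
Best responses:
  P1 vs X: payoffs [3, 4] → best response B (payoff 4)
  P1 vs Y: payoffs [5, 5] → best response A/B (payoff 5)
  P2 vs A: payoffs [1, 1] → best response X/Y (payoff 1)
  P2 vs B: payoffs [4, 3] → best response X (payoff 4)
Mutual best responses: (A,Y), (B,X) → Nash equilibria.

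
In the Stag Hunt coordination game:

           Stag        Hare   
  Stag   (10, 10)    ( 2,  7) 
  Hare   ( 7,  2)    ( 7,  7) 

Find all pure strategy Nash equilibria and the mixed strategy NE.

Pure NE: (Stag, Stag) and (Hare, Hare); Mixed NE: p = 0.625, q = 0.625

Work:
Check pure NE:
(Stag, Stag): (10, 10) - no unilateral deviation beneficial
(Hare, Hare): (7, 7) - no unilateral deviation beneficial
Mixed NE: P1 plays Stag with p = 0.625, P2 plays Stag with q = 0.625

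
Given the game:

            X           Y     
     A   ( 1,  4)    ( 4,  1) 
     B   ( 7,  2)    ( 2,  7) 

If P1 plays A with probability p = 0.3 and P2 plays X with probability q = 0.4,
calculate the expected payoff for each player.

E[P1] = 3.64, E[P2] = 4.16

Work:
E[P1] = p·q·π₁(A,X) + p·(1-q)·π₁(A,Y) + (1-p)·q·π₁(B,X) + (1-p)·(1-q)·π₁(B,Y)
= 0.3·0.4·1 + 0.3·0.6·4 + 0.7·0.4·7 + 0.7·0.6·2
= 3.64

E[P2] = 4.16 (similar calculation)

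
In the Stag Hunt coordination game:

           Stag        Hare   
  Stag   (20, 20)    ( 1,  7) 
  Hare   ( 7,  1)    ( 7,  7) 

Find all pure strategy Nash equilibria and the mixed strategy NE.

Pure NE: (Stag, Stag) and (Hare, Hare); Mixed NE: p = 0.3158, q = 0.3158

Work:
Check pure NE:
(Stag, Stag): (20, 20) - no unilateral deviation beneficial
(Hare, Hare): (7, 7) - no unilateral deviation beneficial
Mixed NE: P1 plays Stag with p = 0.3158, P2 plays Stag with q = 0.3158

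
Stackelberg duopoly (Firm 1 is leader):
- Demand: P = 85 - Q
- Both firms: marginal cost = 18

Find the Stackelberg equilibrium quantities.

q₁* (leader) = 33.5, q₂* (follower) = 16.75

Work:
Follower's reaction: q₂ = (a - c - q₁)/2
Leader substitutes: π₁ = q₁·(a - q₁ - (a-c-q₁)/2 - c)
FOC: q₁* = (85 - 18)/2 = 33.50
Then: q₂* = (85 - 18 - 33.5)/2 = 16.75
Leader has first-mover advantage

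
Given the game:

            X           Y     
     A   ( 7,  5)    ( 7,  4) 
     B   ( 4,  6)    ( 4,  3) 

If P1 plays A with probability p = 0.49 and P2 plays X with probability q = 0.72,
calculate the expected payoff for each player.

E[P1] = 5.47, E[P2] = 4.9444

Work:
E[P1] = p·q·π₁(A,X) + p·(1-q)·π₁(A,Y) + (1-p)·q·π₁(B,X) + (1-p)·(1-q)·π₁(B,Y)
= 0.49·0.72·7 + 0.49·0.28·7 + 0.51·0.72·4 + 0.51·0.28·4
= 5.47

E[P2] = 4.9444 (similar calculation)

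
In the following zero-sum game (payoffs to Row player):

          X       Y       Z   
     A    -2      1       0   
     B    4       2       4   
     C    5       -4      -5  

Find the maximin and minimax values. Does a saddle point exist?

Maximin = 2, Minimax = 2, Saddle: True

Work:
Row minimums: [-2, 2, -5] → maximin = 2
Column maximums: [5, 2, 4] → minimax = 2
Saddle point exists! Game value = 2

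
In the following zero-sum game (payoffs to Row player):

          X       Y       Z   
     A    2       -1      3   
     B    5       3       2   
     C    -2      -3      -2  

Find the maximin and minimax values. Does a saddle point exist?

Maximin = 2, Minimax = 3, Saddle: False

Work:
Row minimums: [-1, 2, -3] → maximin = 2
Column maximums: [5, 3, 3] → minimax = 3
No saddle point (maximin ≠ minimax). Mixed strategy needed.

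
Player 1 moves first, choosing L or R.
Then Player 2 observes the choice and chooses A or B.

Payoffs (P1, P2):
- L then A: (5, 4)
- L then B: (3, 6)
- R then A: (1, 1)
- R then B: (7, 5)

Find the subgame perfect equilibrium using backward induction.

P1 plays R, P2 plays B after L and B after R; Payoff (7, 5)

Work:
Backward induction:
After L: P2 chooses B → P1 gets 3
After R: P2 chooses B → P1 gets 7
P1 chooses R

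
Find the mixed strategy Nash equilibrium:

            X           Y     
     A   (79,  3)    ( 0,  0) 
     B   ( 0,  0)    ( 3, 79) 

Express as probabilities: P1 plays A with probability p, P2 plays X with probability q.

p = 0.9634, q = 0.0366

Work:
Find probabilities that make opponent indifferent:
P2 chooses q to make P1 indifferent between A and B
P1 chooses p to make P2 indifferent between X and Y
Mixed NE: P1 plays (A: 0.9634, B: 0.0366), P2 plays (X: 0.0366, Y: 0.9634)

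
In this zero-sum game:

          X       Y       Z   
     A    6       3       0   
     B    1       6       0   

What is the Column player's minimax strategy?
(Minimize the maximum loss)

Column should play Z, value = 0

Work:
Column player minimizes Row's maximum payoff:
Column X: max payoff to Row = 6
Column Y: max payoff to Row = 6
Column Z: max payoff to Row = 0
Minimum is 0, achieved by column Z.
Minimax strategy: Z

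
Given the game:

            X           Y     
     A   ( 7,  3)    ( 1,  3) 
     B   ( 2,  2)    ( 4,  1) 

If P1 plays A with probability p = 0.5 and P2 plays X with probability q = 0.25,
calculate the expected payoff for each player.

E[P1] = 3.0, E[P2] = 2.125

Work:
E[P1] = p·q·π₁(A,X) + p·(1-q)·π₁(A,Y) + (1-p)·q·π₁(B,X) + (1-p)·(1-q)·π₁(B,Y)
= 0.5·0.25·7 + 0.5·0.75·1 + 0.5·0.25·2 + 0.5·0.75·4
= 3.0

E[P2] = 2.125 (similar calculation)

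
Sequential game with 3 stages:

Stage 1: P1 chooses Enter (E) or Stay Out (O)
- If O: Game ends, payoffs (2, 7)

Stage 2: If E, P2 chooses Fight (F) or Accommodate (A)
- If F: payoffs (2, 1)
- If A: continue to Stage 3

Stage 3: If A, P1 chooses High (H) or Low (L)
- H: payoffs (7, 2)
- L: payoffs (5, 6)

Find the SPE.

SPE: (E, A, H); Outcome (7, 2)

Work:
Stage 3: P1 chooses H (7 vs 5)
Stage 2: P2: F->1, A->2 (anticipating H). Choose A
Stage 1: P1: O->2, E->7 (anticipating A, H). Choose E
SPE path: E -> A -> H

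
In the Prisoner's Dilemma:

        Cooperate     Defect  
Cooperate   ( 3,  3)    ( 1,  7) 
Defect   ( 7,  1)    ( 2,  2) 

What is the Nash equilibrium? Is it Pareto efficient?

(Defect, Defect) is NE; not Pareto efficient

Work:
Defect dominates Cooperate for both players:
If P2 cooperates: Defect (7) > Cooperate (3)
If P2 defects: Defect (2) > Cooperate (1)
NE: (Defect, Defect) with payoff (2, 2)
But (Cooperate, Cooperate) = (3, 3) Pareto dominates (2, 2)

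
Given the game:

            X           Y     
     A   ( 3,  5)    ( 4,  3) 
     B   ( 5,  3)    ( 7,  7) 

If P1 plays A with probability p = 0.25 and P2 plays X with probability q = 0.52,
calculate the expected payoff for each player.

E[P1] = 5.34, E[P2] = 4.7

Work:
E[P1] = p·q·π₁(A,X) + p·(1-q)·π₁(A,Y) + (1-p)·q·π₁(B,X) + (1-p)·(1-q)·π₁(B,Y)
= 0.25·0.52·3 + 0.25·0.48·4 + 0.75·0.52·5 + 0.75·0.48·7
= 5.34

E[P2] = 4.7 (similar calculation)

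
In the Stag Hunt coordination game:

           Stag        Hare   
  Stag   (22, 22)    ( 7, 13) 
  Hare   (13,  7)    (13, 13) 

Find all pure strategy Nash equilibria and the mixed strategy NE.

Pure NE: (Stag, Stag) and (Hare, Hare); Mixed NE: p = 0.4, q = 0.4

Work:
Check pure NE:
(Stag, Stag): (22, 22) - no unilateral deviation beneficial
(Hare, Hare): (13, 13) - no unilateral deviation beneficial
Mixed NE: P1 plays Stag with p = 0.4, P2 plays Stag with q = 0.4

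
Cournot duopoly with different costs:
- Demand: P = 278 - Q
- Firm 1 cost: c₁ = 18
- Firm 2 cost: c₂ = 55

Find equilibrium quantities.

q₁* = 99.0, q₂* = 62.0

Work:
Reaction: q₁ = (278 - 18 - q₂)/2
Reaction: q₂ = (278 - 55 - q₁)/2
Solve simultaneously:
q₁* = (278 - 2×18 + 55)/3 = 99.0
q₂* = (278 - 2×55 + 18)/3 = 62.0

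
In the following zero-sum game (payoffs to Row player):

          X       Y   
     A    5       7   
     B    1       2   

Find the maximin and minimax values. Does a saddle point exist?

Maximin = 5, Minimax = 5, Saddle: True

Work:
Row minimums: [5, 1] → maximin = 5
Column maximums: [5, 7] → minimax = 5
Saddle point exists! Game value = 5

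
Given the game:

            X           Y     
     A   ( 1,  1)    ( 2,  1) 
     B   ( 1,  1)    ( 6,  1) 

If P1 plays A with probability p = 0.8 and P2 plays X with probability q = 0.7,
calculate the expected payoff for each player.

E[P1] = 1.54, E[P2] = 1.0

Work:
E[P1] = p·q·π₁(A,X) + p·(1-q)·π₁(A,Y) + (1-p)·q·π₁(B,X) + (1-p)·(1-q)·π₁(B,Y)
= 0.8·0.7·1 + 0.8·0.3·2 + 0.2·0.7·1 + 0.2·0.3·6
= 1.54

E[P2] = 1.0 (similar calculation)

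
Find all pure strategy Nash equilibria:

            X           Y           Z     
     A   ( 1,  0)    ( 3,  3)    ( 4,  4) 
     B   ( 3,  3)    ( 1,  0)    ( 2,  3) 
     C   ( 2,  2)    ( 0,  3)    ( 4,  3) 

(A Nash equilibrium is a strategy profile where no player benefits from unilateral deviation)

Nash equilibrium: (A, Z), (B, X), (C, Z)

Work:
Best responses:
  P1 vs X: payoffs [1, 3, 2] → best response B (payoff 3)
  P1 vs Y: payoffs [3, 1, 0] → best response A (payoff 3)
  P1 vs Z: payoffs [4, 2, 4] → best response A/C (payoff 4)
  P2 vs A: payoffs [0, 3, 4] → best response Z (payoff 4)
  P2 vs B: payoffs [3, 0, 3] → best response X/Z (payoff 3)
  P2 vs C: payoffs [2, 3, 3] → best response Y/Z (payoff 3)
Mutual best responses: (A,Z), (B,X), (C,Z) → Nash equilibria.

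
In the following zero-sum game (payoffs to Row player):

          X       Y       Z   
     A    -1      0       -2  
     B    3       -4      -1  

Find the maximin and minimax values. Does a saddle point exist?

Maximin = -2, Minimax = -1, Saddle: False

Work:
Row minimums: [-2, -4] → maximin = -2
Column maximums: [3, 0, -1] → minimax = -1
No saddle point (maximin ≠ minimax). Mixed strategy needed.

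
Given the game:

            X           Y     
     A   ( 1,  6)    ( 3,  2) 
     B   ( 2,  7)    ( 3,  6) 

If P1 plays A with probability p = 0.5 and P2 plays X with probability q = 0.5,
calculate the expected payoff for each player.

E[P1] = 2.25, E[P2] = 5.25

Work:
E[P1] = p·q·π₁(A,X) + p·(1-q)·π₁(A,Y) + (1-p)·q·π₁(B,X) + (1-p)·(1-q)·π₁(B,Y)
= 0.5·0.5·1 + 0.5·0.5·3 + 0.5·0.5·2 + 0.5·0.5·3
= 2.25

E[P2] = 5.25 (similar calculation)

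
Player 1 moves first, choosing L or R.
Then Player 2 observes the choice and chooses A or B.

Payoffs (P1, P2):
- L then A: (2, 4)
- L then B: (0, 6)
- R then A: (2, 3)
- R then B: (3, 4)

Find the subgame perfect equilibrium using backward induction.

P1 plays R, P2 plays B after L and B after R; Payoff (3, 4)

Work:
Backward induction:
After L: P2 chooses B → P1 gets 0
After R: P2 chooses B → P1 gets 3
P1 chooses R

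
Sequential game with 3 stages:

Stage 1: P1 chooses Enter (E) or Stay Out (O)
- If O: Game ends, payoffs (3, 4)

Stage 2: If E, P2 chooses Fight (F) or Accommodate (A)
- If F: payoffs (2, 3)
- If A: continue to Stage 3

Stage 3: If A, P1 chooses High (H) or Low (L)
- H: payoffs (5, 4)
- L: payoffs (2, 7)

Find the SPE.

SPE: (E, A, H); Outcome (5, 4)

Work:
Stage 3: P1 chooses H (5 vs 2)
Stage 2: P2: F->3, A->4 (anticipating H). Choose A
Stage 1: P1: O->3, E->5 (anticipating A, H). Choose E
SPE path: E -> A -> H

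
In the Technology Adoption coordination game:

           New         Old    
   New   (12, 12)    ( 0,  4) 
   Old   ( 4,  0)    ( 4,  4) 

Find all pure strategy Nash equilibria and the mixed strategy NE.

Pure NE: (New, New) and (Old, Old); Mixed NE: p = 0.3333, q = 0.3333

Work:
Check pure NE:
(New, New): (12, 12) - no unilateral deviation beneficial
(Old, Old): (4, 4) - no unilateral deviation beneficial
Mixed NE: P1 plays New with p = 0.3333, P2 plays New with q = 0.3333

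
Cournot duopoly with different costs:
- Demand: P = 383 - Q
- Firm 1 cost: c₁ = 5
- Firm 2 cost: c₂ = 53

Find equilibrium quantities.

q₁* = 142.0, q₂* = 94.0

Work:
Reaction: q₁ = (383 - 5 - q₂)/2
Reaction: q₂ = (383 - 53 - q₁)/2
Solve simultaneously:
q₁* = (383 - 2×5 + 53)/3 = 142.0
q₂* = (383 - 2×53 + 5)/3 = 94.0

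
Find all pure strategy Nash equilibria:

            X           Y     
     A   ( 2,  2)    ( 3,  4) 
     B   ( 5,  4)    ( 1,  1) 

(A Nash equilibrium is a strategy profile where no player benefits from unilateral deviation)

Nash equilibrium: (A, Y), (B, X)

Work:
Best responses:
  P1 vs X: payoffs [2, 5] → best response B (payoff 5)
  P1 vs Y: payoffs [3, 1] → best response A (payoff 3)
  P2 vs A: payoffs [2, 4] → best response Y (payoff 4)
  P2 vs B: payoffs [4, 1] → best response X (payoff 4)
Mutual best responses: (A,Y), (B,X) → Nash equilibria.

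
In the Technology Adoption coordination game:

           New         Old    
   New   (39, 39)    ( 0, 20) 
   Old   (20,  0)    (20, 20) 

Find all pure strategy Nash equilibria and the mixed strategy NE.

Pure NE: (New, New) and (Old, Old); Mixed NE: p = 0.5128, q = 0.5128

Work:
Check pure NE:
(New, New): (39, 39) - no unilateral deviation beneficial
(Old, Old): (20, 20) - no unilateral deviation beneficial
Mixed NE: P1 plays New with p = 0.5128, P2 plays New with q = 0.5128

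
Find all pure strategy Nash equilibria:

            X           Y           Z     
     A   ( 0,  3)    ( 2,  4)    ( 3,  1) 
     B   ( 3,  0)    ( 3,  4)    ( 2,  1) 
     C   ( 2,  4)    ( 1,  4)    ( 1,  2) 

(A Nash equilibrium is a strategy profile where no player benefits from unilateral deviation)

Nash equilibrium: (B, Y)

Work:
Best responses:
  P1 vs X: payoffs [0, 3, 2] → best response B (payoff 3)
  P1 vs Y: payoffs [2, 3, 1] → best response B (payoff 3)
  P1 vs Z: payoffs [3, 2, 1] → best response A (payoff 3)
  P2 vs A: payoffs [3, 4, 1] → best response Y (payoff 4)
  P2 vs B: payoffs [0, 4, 1] → best response Y (payoff 4)
  P2 vs C: payoffs [4, 4, 2] → best response X/Y (payoff 4)
Mutual best responses: (B,Y) → Nash equilibria.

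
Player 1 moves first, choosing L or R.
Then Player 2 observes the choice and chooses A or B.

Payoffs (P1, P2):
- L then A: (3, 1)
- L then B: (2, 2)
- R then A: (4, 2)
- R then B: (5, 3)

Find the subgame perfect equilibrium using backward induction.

P1 plays R, P2 plays B after L and B after R; Payoff (5, 3)

Work:
Backward induction:
After L: P2 chooses B → P1 gets 2
After R: P2 chooses B → P1 gets 5
P1 chooses R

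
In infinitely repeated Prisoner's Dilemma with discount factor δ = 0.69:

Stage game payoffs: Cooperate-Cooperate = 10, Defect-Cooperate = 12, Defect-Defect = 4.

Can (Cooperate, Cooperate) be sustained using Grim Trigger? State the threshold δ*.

δ* = 0.25; since δ = 0.69 ≥ 0.25, cooperation can be sustained

Work:
For Grim Trigger:
Cooperate forever: 10/(1-δ)
Defect then punished: 12 + 4·δ/(1-δ)
Need: 10/(1-δ) ≥ 12 + 4·δ/(1-δ)
Solving: δ ≥ (T-R)/(T-P) = (12-10)/(12-4) = 0.25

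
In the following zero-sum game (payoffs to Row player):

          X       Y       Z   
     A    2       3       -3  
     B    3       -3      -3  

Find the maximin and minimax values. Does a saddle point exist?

Maximin = -3, Minimax = -3, Saddle: True

Work:
Row minimums: [-3, -3] → maximin = -3
Column maximums: [3, 3, -3] → minimax = -3
Saddle point exists! Game value = -3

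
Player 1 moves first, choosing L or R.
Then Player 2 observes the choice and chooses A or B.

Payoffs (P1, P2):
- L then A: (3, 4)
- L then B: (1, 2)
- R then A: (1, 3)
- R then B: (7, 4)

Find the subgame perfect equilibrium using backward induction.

P1 plays R, P2 plays A after L and B after R; Payoff (7, 4)

Work:
Backward induction:
After L: P2 chooses A → P1 gets 3
After R: P2 chooses B → P1 gets 7
P1 chooses R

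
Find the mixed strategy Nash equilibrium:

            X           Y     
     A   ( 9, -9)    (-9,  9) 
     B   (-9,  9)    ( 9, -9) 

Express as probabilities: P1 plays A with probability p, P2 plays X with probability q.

p = 0.5, q = 0.5

Work:
Find probabilities that make opponent indifferent:
P2 chooses q to make P1 indifferent between A and B
P1 chooses p to make P2 indifferent between X and Y
Mixed NE: P1 plays (A: 0.5, B: 0.5), P2 plays (X: 0.5, Y: 0.5)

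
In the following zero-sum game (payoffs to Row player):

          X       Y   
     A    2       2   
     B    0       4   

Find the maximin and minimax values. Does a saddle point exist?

Maximin = 2, Minimax = 2, Saddle: True

Work:
Row minimums: [2, 0] → maximin = 2
Column maximums: [2, 4] → minimax = 2
Saddle point exists! Game value = 2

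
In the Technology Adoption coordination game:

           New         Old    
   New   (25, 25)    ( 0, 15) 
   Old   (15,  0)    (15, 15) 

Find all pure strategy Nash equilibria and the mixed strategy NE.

Pure NE: (New, New) and (Old, Old); Mixed NE: p = 0.6, q = 0.6

Work:
Check pure NE:
(New, New): (25, 25) - no unilateral deviation beneficial
(Old, Old): (15, 15) - no unilateral deviation beneficial
Mixed NE: P1 plays New with p = 0.6, P2 plays New with q = 0.6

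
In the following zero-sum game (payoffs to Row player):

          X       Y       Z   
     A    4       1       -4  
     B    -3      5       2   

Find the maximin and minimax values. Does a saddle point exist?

Maximin = -3, Minimax = 2, Saddle: False

Work:
Row minimums: [-4, -3] → maximin = -3
Column maximums: [4, 5, 2] → minimax = 2
No saddle point (maximin ≠ minimax). Mixed strategy needed.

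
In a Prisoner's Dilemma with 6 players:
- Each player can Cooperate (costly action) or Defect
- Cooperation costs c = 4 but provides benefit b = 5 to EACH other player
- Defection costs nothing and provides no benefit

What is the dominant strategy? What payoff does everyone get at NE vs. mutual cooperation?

Dominant: Defect; NE payoff = 0; Coop payoff = 21

Work:
Defect dominates (saves cost c = 4, benefit to others is external)
NE: All defect → everyone gets 0
If all cooperate: each receives (5)×5 - 4 = 21
Social dilemma: 21 > 0 but NE gives 0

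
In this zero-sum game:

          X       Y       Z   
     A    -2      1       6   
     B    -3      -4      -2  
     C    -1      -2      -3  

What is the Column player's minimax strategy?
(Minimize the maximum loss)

Column should play X, value = -1

Work:
Column player minimizes Row's maximum payoff:
Column X: max payoff to Row = -1
Column Y: max payoff to Row = 1
Column Z: max payoff to Row = 6
Minimum is -1, achieved by column X.
Minimax strategy: X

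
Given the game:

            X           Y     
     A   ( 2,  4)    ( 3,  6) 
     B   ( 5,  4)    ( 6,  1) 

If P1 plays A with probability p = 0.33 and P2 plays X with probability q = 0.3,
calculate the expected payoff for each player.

E[P1] = 4.71, E[P2] = 3.055

Work:
E[P1] = p·q·π₁(A,X) + p·(1-q)·π₁(A,Y) + (1-p)·q·π₁(B,X) + (1-p)·(1-q)·π₁(B,Y)
= 0.33·0.3·2 + 0.33·0.7·3 + 0.67·0.3·5 + 0.67·0.7·6
= 4.71

E[P2] = 3.055 (similar calculation)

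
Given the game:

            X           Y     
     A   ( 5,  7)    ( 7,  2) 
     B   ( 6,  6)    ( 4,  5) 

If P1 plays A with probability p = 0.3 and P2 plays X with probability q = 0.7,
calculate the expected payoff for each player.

E[P1] = 5.46, E[P2] = 5.64

Work:
E[P1] = p·q·π₁(A,X) + p·(1-q)·π₁(A,Y) + (1-p)·q·π₁(B,X) + (1-p)·(1-q)·π₁(B,Y)
= 0.3·0.7·5 + 0.3·0.3·7 + 0.7·0.7·6 + 0.7·0.3·4
= 5.46

E[P2] = 5.64 (similar calculation)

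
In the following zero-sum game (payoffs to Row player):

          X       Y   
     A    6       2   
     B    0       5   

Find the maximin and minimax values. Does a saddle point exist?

Maximin = 2, Minimax = 5, Saddle: False

Work:
Row minimums: [2, 0] → maximin = 2
Column maximums: [6, 5] → minimax = 5
No saddle point (maximin ≠ minimax). Mixed strategy needed.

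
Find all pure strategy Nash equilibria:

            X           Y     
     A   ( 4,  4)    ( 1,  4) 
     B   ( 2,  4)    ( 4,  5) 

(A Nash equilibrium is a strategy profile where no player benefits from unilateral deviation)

Nash equilibrium: (A, X), (B, Y)

Work:
Best responses:
  P1 vs X: payoffs [4, 2] → best response A (payoff 4)
  P1 vs Y: payoffs [1, 4] → best response B (payoff 4)
  P2 vs A: payoffs [4, 4] → best response X/Y (payoff 4)
  P2 vs B: payoffs [4, 5] → best response Y (payoff 5)
Mutual best responses: (A,X), (B,Y) → Nash equilibria.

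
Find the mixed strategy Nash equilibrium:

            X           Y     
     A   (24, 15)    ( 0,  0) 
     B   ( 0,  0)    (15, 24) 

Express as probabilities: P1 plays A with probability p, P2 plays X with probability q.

p = 0.6154, q = 0.3846

Work:
Find probabilities that make opponent indifferent:
P2 chooses q to make P1 indifferent between A and B
P1 chooses p to make P2 indifferent between X and Y
Mixed NE: P1 plays (A: 0.6154, B: 0.3846), P2 plays (X: 0.3846, Y: 0.6154)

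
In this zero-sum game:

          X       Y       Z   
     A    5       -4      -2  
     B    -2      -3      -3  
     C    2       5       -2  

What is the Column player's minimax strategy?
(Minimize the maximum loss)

Column should play Z, value = -2

Work:
Column player minimizes Row's maximum payoff:
Column X: max payoff to Row = 5
Column Y: max payoff to Row = 5
Column Z: max payoff to Row = -2
Minimum is -2, achieved by column Z.
Minimax strategy: Z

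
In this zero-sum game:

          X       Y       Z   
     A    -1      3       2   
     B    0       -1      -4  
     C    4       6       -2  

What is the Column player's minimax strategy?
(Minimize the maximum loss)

Column should play Z, value = 2

Work:
Column player minimizes Row's maximum payoff:
Column X: max payoff to Row = 4
Column Y: max payoff to Row = 6
Column Z: max payoff to Row = 2
Minimum is 2, achieved by column Z.
Minimax strategy: Z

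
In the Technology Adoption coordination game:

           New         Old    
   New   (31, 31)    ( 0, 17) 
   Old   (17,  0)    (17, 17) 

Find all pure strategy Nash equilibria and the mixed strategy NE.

Pure NE: (New, New) and (Old, Old); Mixed NE: p = 0.5484, q = 0.5484

Work:
Check pure NE:
(New, New): (31, 31) - no unilateral deviation beneficial
(Old, Old): (17, 17) - no unilateral deviation beneficial
Mixed NE: P1 plays New with p = 0.5484, P2 plays New with q = 0.5484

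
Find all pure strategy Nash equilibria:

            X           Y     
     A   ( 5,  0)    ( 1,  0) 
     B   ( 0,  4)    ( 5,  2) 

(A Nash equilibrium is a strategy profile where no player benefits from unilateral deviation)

Nash equilibrium: (A, X)

Work:
Best responses:
  P1 vs X: payoffs [5, 0] → best response A (payoff 5)
  P1 vs Y: payoffs [1, 5] → best response B (payoff 5)
  P2 vs A: payoffs [0, 0] → best response X/Y (payoff 0)
  P2 vs B: payoffs [4, 2] → best response X (payoff 4)
Mutual best responses: (A,X) → Nash equilibria.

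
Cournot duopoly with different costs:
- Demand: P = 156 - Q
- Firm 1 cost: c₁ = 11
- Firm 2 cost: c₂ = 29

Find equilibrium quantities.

q₁* = 54.33, q₂* = 36.33

Work:
Reaction: q₁ = (156 - 11 - q₂)/2
Reaction: q₂ = (156 - 29 - q₁)/2
Solve simultaneously:
q₁* = (156 - 2×11 + 29)/3 = 54.33
q₂* = (156 - 2×29 + 11)/3 = 36.33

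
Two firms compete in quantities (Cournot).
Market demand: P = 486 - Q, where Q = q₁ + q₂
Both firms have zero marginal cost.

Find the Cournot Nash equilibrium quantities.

q₁* = q₂* = 162.0; P* = 162.0

Work:
Profit: π_i = P·q_i = (a - q_i - q_j)·q_i
FOC: ∂π_i/∂q_i = a - 2q_i - q_j = 0
Reaction function: q_i = (486 - q_j)/2
Symmetry: q* = 486/3 = 162.0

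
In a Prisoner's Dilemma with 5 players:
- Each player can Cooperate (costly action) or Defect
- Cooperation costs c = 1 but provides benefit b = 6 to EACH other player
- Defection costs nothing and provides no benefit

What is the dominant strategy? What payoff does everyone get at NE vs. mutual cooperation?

Dominant: Defect; NE payoff = 0; Coop payoff = 23

Work:
Defect dominates (saves cost c = 1, benefit to others is external)
NE: All defect → everyone gets 0
If all cooperate: each receives (4)×6 - 1 = 23
Social dilemma: 23 > 0 but NE gives 0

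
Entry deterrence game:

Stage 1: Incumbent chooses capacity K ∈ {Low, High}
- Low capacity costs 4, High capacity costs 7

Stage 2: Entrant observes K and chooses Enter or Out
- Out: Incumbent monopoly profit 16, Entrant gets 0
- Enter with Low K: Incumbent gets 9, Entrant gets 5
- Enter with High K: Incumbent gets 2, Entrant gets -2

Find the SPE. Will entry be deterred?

SPE: (High, Enter|Low, Out|High); Entry deterred. Incumbent net profit = 9

Work:
After Low K: Entrant enters (5 > 0)
After High K: Entrant stays out (-2 < 0)
Incumbent: Low → 9−4=5, High → 16−7=9
Incumbent chooses High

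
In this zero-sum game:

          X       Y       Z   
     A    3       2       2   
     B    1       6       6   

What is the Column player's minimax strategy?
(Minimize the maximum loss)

Column should play X, value = 3

Work:
Column player minimizes Row's maximum payoff:
Column X: max payoff to Row = 3
Column Y: max payoff to Row = 6
Column Z: max payoff to Row = 6
Minimum is 3, achieved by column X.
Minimax strategy: X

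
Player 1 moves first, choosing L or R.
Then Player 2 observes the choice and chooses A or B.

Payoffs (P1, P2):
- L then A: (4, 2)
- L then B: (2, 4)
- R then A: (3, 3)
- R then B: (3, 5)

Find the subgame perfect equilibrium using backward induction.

P1 plays R, P2 plays B after L and B after R; Payoff (3, 5)

Work:
Backward induction:
After L: P2 chooses B → P1 gets 2
After R: P2 chooses B → P1 gets 3
P1 chooses R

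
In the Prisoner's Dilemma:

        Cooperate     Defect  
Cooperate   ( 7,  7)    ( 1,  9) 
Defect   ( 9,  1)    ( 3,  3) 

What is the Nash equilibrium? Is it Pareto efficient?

(Defect, Defect) is NE; not Pareto efficient

Work:
Defect dominates Cooperate for both players:
If P2 cooperates: Defect (9) > Cooperate (7)
If P2 defects: Defect (3) > Cooperate (1)
NE: (Defect, Defect) with payoff (3, 3)
But (Cooperate, Cooperate) = (7, 7) Pareto dominates (3, 3)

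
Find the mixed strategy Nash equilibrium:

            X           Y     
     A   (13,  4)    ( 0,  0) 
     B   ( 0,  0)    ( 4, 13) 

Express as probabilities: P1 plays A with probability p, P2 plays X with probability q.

p = 0.7647, q = 0.2353

Work:
Find probabilities that make opponent indifferent:
P2 chooses q to make P1 indifferent between A and B
P1 chooses p to make P2 indifferent between X and Y
Mixed NE: P1 plays (A: 0.7647, B: 0.2353), P2 plays (X: 0.2353, Y: 0.7647)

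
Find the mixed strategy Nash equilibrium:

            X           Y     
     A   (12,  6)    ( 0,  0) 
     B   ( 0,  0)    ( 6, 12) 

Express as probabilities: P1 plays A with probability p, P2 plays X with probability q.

p = 0.6667, q = 0.3333

Work:
Find probabilities that make opponent indifferent:
P2 chooses q to make P1 indifferent between A and B
P1 chooses p to make P2 indifferent between X and Y
Mixed NE: P1 plays (A: 0.6667, B: 0.3333), P2 plays (X: 0.3333, Y: 0.6667)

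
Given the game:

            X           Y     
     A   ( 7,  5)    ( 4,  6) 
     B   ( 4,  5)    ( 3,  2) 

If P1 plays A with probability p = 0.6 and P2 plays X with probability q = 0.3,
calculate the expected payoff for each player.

E[P1] = 4.26, E[P2] = 4.58

Work:
E[P1] = p·q·π₁(A,X) + p·(1-q)·π₁(A,Y) + (1-p)·q·π₁(B,X) + (1-p)·(1-q)·π₁(B,Y)
= 0.6·0.3·7 + 0.6·0.7·4 + 0.4·0.3·4 + 0.4·0.7·3
= 4.26

E[P2] = 4.58 (similar calculation)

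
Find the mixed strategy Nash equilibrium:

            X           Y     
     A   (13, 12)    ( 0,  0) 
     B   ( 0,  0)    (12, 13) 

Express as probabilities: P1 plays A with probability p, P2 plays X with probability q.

p = 0.52, q = 0.48

Work:
Find probabilities that make opponent indifferent:
P2 chooses q to make P1 indifferent between A and B
P1 chooses p to make P2 indifferent between X and Y
Mixed NE: P1 plays (A: 0.52, B: 0.48), P2 plays (X: 0.48, Y: 0.52)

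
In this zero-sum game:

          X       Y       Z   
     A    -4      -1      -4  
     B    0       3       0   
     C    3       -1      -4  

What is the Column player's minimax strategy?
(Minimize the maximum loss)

Column should play Z, value = 0

Work:
Column player minimizes Row's maximum payoff:
Column X: max payoff to Row = 3
Column Y: max payoff to Row = 3
Column Z: max payoff to Row = 0
Minimum is 0, achieved by column Z.
Minimax strategy: Z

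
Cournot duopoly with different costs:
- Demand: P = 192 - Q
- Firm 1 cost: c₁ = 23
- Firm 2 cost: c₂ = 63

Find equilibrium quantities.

q₁* = 69.67, q₂* = 29.67

Work:
Reaction: q₁ = (192 - 23 - q₂)/2
Reaction: q₂ = (192 - 63 - q₁)/2
Solve simultaneously:
q₁* = (192 - 2×23 + 63)/3 = 69.67
q₂* = (192 - 2×63 + 23)/3 = 29.67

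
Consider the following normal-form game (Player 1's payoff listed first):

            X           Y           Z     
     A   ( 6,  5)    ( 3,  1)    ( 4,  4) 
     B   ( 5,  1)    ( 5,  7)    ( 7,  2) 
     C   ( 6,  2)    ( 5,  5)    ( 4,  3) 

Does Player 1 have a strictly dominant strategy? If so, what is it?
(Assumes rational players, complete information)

No strictly dominant strategy exists for Player 1

Work:
A strategy strictly dominates another if it gives a strictly higher payoff against every opponent action. Compare each pair of P1's strategies column-by-column:
  A vs B: [6 vs 5, 3 vs 5, 4 vs 7] → A does not strictly dominate B (column Y: 3 ≤ 5)
  A vs C: [6 vs 6, 3 vs 5, 4 vs 4] → A does not strictly dominate C (column X: 6 ≤ 6)
  B vs A: [5 vs 6, 5 vs 3, 7 vs 4] → B does not strictly dominate A (column X: 5 ≤ 6)
  B vs C: [5 vs 6, 5 vs 5, 7 vs 4] → B does not strictly dominate C (column X: 5 ≤ 6)
  C vs A: [6 vs 6, 5 vs 3, 4 vs 4] → C does not strictly dominate A (column X: 6 ≤ 6)
  C vs B: [6 vs 5, 5 vs 5, 4 vs 7] → C does not strictly dominate B (column Y: 5 ≤ 5)
No single strategy strictly dominates all others → no strictly dominant strategy.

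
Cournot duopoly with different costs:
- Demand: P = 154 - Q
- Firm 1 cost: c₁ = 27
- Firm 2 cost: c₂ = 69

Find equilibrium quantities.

q₁* = 56.33, q₂* = 14.33

Work:
Reaction: q₁ = (154 - 27 - q₂)/2
Reaction: q₂ = (154 - 69 - q₁)/2
Solve simultaneously:
q₁* = (154 - 2×27 + 69)/3 = 56.33
q₂* = (154 - 2×69 + 27)/3 = 14.33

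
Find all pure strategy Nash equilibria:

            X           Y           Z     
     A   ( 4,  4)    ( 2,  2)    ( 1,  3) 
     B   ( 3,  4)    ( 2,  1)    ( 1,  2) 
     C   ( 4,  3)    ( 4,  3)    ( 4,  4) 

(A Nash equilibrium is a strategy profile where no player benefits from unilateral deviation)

Nash equilibrium: (A, X), (C, Z)

Work:
Best responses:
  P1 vs X: payoffs [4, 3, 4] → best response A/C (payoff 4)
  P1 vs Y: payoffs [2, 2, 4] → best response C (payoff 4)
  P1 vs Z: payoffs [1, 1, 4] → best response C (payoff 4)
  P2 vs A: payoffs [4, 2, 3] → best response X (payoff 4)
  P2 vs B: payoffs [4, 1, 2] → best response X (payoff 4)
  P2 vs C: payoffs [3, 3, 4] → best response Z (payoff 4)
Mutual best responses: (A,X), (C,Z) → Nash equilibria.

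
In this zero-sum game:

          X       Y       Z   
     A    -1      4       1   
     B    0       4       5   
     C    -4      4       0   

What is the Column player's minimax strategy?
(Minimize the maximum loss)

Column should play X, value = 0

Work:
Column player minimizes Row's maximum payoff:
Column X: max payoff to Row = 0
Column Y: max payoff to Row = 4
Column Z: max payoff to Row = 5
Minimum is 0, achieved by column X.
Minimax strategy: X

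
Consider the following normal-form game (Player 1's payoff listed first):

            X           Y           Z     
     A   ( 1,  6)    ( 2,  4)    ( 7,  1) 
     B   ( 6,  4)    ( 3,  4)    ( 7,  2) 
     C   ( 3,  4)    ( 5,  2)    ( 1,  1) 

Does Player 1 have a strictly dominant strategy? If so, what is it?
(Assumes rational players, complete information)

No strictly dominant strategy exists for Player 1

Work:
A strategy strictly dominates another if it gives a strictly higher payoff against every opponent action. Compare each pair of P1's strategies column-by-column:
  A vs B: [1 vs 6, 2 vs 3, 7 vs 7] → A does not strictly dominate B (column X: 1 ≤ 6)
  A vs C: [1 vs 3, 2 vs 5, 7 vs 1] → A does not strictly dominate C (column X: 1 ≤ 3)
  B vs A: [6 vs 1, 3 vs 2, 7 vs 7] → B does not strictly dominate A (column Z: 7 ≤ 7)
  B vs C: [6 vs 3, 3 vs 5, 7 vs 1] → B does not strictly dominate C (column Y: 3 ≤ 5)
  C vs A: [3 vs 1, 5 vs 2, 1 vs 7] → C does not strictly dominate A (column Z: 1 ≤ 7)
  C vs B: [3 vs 6, 5 vs 3, 1 vs 7] → C does not strictly dominate B (column X: 3 ≤ 6)
No single strategy strictly dominates all others → no strictly dominant strategy.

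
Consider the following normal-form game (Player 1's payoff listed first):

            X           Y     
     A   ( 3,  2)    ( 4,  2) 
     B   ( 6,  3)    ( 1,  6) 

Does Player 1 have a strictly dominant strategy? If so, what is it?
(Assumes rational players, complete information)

No strictly dominant strategy exists for Player 1

Work:
A strategy strictly dominates another if it gives a strictly higher payoff against every opponent action. Compare each pair of P1's strategies column-by-column:
  A vs B: [3 vs 6, 4 vs 1] → A does not strictly dominate B (column X: 3 ≤ 6)
  B vs A: [6 vs 3, 1 vs 4] → B does not strictly dominate A (column Y: 1 ≤ 4)
No single strategy strictly dominates all others → no strictly dominant strategy.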